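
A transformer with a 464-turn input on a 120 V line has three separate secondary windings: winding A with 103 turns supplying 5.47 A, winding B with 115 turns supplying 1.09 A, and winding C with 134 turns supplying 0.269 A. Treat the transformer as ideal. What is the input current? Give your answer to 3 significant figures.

V_A = 120 × 103/464 = 26.638 V; V_B = 120 × 115/464 = 29.741 V; V_C = 120 × 134/464 = 34.655 V.
P_out = V_A I_A + V_B I_B + V_C I_C = 26.638×5.47 + 29.741×1.09 + 34.655×0.269 = 145.71 + 32.418 + 9.3222 = 187.45 W.
Ideal ⇒ P_in = P_out, so I_in = P_out/V_in = 187.45/120 = 1.56 A.

I_in ≈ 1.56 A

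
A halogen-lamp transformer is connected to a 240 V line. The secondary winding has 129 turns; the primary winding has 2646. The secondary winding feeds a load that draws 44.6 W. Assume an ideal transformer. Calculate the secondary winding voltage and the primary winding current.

V_s ≈ 11.7 V, I_p ≈ 0.186 A

V_s = V_p × N_s/N_p = 240 × 129/2646 = 11.701 V.
I_s = P/V_s = 44.6/11.701 = 3.8117 A.
I_p = I_s × N_s/N_p = 3.8117 × 129/2646 = 0.186 A.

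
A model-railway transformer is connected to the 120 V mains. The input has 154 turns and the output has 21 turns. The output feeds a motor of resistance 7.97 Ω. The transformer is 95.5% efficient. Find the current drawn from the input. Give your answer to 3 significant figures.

I_in ≈ 0.293 A

V_out = 120 × 21/154 = 16.364 V.
I_out = V_out/R = 16.364/7.97 = 2.0532 A.
P_out = V_out I_out = 16.364 × 2.0532 = 33.597 W.
P_in = P_out/η = 33.597/0.955 = 35.180 W.
I_in = P_in/V_in = 35.180/120 = 0.293 A.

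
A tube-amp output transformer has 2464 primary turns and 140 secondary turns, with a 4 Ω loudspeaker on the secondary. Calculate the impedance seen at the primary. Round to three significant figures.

Z_p = (N_p/N_s)² × Z_s = (2464/140)² × 4 = 1240 Ω.

Z_p ≈ 1240 Ω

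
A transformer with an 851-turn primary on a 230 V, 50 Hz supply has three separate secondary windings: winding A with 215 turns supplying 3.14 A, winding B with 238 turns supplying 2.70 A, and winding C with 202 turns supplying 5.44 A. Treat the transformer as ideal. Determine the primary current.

I_p ≈ 2.84 A

V_A = 230 × 215/851 = 58.108 V; V_B = 230 × 238/851 = 64.324 V; V_C = 230 × 202/851 = 54.595 V.
P_out = V_A I_A + V_B I_B + V_C I_C = 58.108×3.14 + 64.324×2.70 + 54.595×5.44 = 182.46 + 173.68 + 296.99 = 653.13 W.
Ideal ⇒ P_in = P_out, so I_p = P_out/V_p = 653.13/230 = 2.84 A.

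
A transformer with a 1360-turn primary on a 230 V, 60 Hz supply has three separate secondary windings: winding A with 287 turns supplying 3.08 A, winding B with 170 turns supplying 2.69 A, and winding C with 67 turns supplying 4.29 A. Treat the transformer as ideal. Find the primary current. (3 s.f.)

V_A = 230 × 287/1360 = 48.537 V; V_B = 230 × 170/1360 = 28.750 V; V_C = 230 × 67/1360 = 11.331 V.
P_out = V_A I_A + V_B I_B + V_C I_C = 48.537×3.08 + 28.750×2.69 + 11.331×4.29 = 149.49 + 77.337 + 48.609 = 275.44 W.
Ideal ⇒ P_in = P_out, so I_p = P_out/V_p = 275.44/230 = 1.20 A.

I_p ≈ 1.20 A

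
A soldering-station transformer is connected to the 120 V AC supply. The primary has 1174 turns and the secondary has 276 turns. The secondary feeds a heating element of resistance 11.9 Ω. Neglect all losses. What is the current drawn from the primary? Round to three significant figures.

V_s = V_p × N_s/N_p = 120 × 276/1174 = 28.211 V.
I_s = V_s/R = 28.211/11.9 = 2.3707 A.
For an ideal transformer I_p N_p = I_s N_s, so I_p = 2.3707 × 276/1174 = 0.557 A.

I_p ≈ 0.557 A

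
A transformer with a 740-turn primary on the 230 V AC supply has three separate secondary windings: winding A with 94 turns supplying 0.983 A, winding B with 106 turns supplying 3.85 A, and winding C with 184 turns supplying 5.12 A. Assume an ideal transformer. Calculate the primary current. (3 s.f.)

I_p ≈ 1.95 A

V_A = 230 × 94/740 = 29.216 V; V_B = 230 × 106/740 = 32.946 V; V_C = 230 × 184/740 = 57.189 V.
P_out = V_A I_A + V_B I_B + V_C I_C = 29.216×0.983 + 32.946×3.85 + 57.189×5.12 = 28.720 + 126.84 + 292.81 = 448.37 W.
Ideal ⇒ P_in = P_out, so I_p = P_out/V_p = 448.37/230 = 1.95 A.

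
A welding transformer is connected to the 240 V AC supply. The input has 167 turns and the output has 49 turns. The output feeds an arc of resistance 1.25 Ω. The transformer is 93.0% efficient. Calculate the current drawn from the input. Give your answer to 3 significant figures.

V_out = 240 × 49/167 = 70.419 V.
I_out = V_out/R = 70.419/1.25 = 56.335 A.
P_out = V_out I_out = 70.419 × 56.335 = 3967.1 W.
P_in = P_out/η = 3967.1/0.930 = 4265.7 W.
I_in = P_in/V_in = 4265.7/240 = 17.8 A.

I_in ≈ 17.8 A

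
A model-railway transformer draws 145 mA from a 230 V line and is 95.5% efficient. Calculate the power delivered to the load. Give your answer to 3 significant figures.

P_in = V_p I_p = 230 × 0.145 = 33.350 W.
P_out = η P_in = 0.955 × 33.350 = 31.8 W.

P_out ≈ 31.8 W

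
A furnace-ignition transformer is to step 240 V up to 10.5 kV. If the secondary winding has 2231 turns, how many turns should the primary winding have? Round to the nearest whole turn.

N_p/N_s = V_p/V_s, so N_p = 2231 × 240/10500 = 51.0 ≈ 51 turns.

N_p = 51 turns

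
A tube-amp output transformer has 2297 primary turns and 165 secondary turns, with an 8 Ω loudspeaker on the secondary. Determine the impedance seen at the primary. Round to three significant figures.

Z_p ≈ 1550 Ω

Z_p = (N_p/N_s)² × Z_s = (2297/165)² × 8 = 1550 Ω.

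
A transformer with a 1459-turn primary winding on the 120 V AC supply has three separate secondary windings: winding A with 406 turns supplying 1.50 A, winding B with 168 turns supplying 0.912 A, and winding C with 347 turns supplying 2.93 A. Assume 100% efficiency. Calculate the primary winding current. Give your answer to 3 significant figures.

I_p ≈ 1.22 A

V_A = 120 × 406/1459 = 33.393 V; V_B = 120 × 168/1459 = 13.818 V; V_C = 120 × 347/1459 = 28.540 V.
P_out = V_A I_A + V_B I_B + V_C I_C = 33.393×1.50 + 13.818×0.912 + 28.540×2.93 = 50.089 + 12.602 + 83.622 = 146.31 W.
Ideal ⇒ P_in = P_out, so I_p = P_out/V_p = 146.31/120 = 1.22 A.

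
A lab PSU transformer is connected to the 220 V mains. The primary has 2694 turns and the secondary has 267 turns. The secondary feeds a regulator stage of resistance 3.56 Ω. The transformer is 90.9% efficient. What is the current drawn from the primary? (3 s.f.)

V_s = 220 × 267/2694 = 21.804 V.
I_s = V_s/R = 21.804/3.56 = 6.1247 A.
P_out = V_s I_s = 21.804 × 6.1247 = 133.54 W.
P_in = P_out/η = 133.54/0.909 = 146.91 W.
I_p = P_in/V_p = 146.91/220 = 0.668 A.

I_p ≈ 0.668 A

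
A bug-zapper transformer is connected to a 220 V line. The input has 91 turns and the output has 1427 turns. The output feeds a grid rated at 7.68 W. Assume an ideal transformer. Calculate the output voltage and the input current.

V_out ≈ 3450 V, I_in ≈ 0.0349 A

V_out = V_in × N_out/N_in = 220 × 1427/91 = 3449.9 V.
I_out = P/V_out = 7.68/3449.9 = 0.0022262 A.
I_in = I_out × N_out/N_in = 0.0022262 × 1427/91 = 0.0349 A.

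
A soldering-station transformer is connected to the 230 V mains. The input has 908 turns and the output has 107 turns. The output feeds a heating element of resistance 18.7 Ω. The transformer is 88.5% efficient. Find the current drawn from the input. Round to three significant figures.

I_in ≈ 0.193 A

V_out = 230 × 107/908 = 27.104 V.
I_out = V_out/R = 27.104/18.7 = 1.4494 A.
P_out = V_out I_out = 27.104 × 1.4494 = 39.283 W.
P_in = P_out/η = 39.283/0.885 = 44.388 W.
I_in = P_in/V_in = 44.388/230 = 0.193 A.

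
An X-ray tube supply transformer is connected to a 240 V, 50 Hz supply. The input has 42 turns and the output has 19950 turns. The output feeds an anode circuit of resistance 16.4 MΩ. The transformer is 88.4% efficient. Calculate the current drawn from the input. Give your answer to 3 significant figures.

V_out = 240 × 19950/42 = 114000 V.
I_out = V_out/R = 114000/(1.64×10^7) = 0.0069512 A.
P_out = V_out I_out = 114000 × 0.0069512 = 792.44 W.
P_in = P_out/η = 792.44/0.884 = 896.42 W.
I_in = P_in/V_in = 896.42/240 = 3.74 A.

I_in ≈ 3.74 A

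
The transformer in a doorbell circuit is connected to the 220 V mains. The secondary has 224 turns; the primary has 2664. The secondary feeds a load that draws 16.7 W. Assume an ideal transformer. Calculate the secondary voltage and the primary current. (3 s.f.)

V_s = V_p × N_s/N_p = 220 × 224/2664 = 18.498 V.
I_s = P/V_s = 16.7/18.498 = 0.90278 A.
I_p = I_s × N_s/N_p = 0.90278 × 224/2664 = 0.0759 A.

V_s ≈ 18.5 V, I_p ≈ 0.0759 A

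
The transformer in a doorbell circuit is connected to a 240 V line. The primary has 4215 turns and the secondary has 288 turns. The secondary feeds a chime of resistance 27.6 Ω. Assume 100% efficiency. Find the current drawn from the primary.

V_s = V_p × N_s/N_p = 240 × 288/4215 = 16.399 V.
I_s = V_s/R = 16.399/27.6 = 0.59415 A.
For an ideal transformer I_p N_p = I_s N_s, so I_p = 0.59415 × 288/4215 = 0.0406 A.

I_p ≈ 0.0406 A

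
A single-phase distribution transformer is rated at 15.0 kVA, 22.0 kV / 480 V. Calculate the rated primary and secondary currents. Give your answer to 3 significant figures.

I_p ≈ 0.682 A, I_s ≈ 31.2 A

I_p = S/V_p = 15000/22000 = 0.682 A.
I_s = S/V_s = 15000/480 = 31.2 A.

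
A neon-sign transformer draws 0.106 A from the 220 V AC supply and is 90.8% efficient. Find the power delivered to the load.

P_out ≈ 21.2 W

P_in = V_p I_p = 220 × 0.106 = 23.320 W.
P_out = η P_in = 0.908 × 23.320 = 21.2 W.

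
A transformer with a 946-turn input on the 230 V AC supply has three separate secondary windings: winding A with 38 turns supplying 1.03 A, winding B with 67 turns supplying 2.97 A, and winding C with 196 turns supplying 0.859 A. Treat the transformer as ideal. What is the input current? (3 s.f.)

V_A = 230 × 38/946 = 9.2389 V; V_B = 230 × 67/946 = 16.290 V; V_C = 230 × 196/946 = 47.653 V.
P_out = V_A I_A + V_B I_B + V_C I_C = 9.2389×1.03 + 16.290×2.97 + 47.653×0.859 = 9.5161 + 48.380 + 40.934 = 98.830 W.
Ideal ⇒ P_in = P_out, so I_in = P_out/V_in = 98.830/230 = 0.430 A.

I_in ≈ 0.430 A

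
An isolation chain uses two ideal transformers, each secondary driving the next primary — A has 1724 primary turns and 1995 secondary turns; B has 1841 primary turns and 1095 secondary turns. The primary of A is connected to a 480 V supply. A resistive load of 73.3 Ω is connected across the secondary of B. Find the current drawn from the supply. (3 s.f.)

Secondary of A: V = 480.00 × 1995/1724 = 555.45 V.
Secondary of B: V = 555.45 × 1095/1841 = 330.38 V.
I_load = 330.38/73.3 = 4.5072 A, so P_out = 330.38 × 4.5072 = 1489.1 W.
All ideal ⇒ P_in = P_out, so I_supply = 1489.1/480 = 3.10 A.

I_supply ≈ 3.10 A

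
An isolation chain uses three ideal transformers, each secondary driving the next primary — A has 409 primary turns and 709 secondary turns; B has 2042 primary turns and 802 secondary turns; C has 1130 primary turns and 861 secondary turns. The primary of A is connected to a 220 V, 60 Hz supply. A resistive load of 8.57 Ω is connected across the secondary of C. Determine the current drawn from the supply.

I_supply ≈ 6.91 A

After A: V = 220.00 × 709/409 = 381.37 V.
After B: V = 381.37 × 802/2042 = 149.78 V.
After C: V = 149.78 × 861/1130 = 114.13 V.
I_load = 114.13/8.57 = 13.317 A, so P_out = 114.13 × 13.317 = 1519.8 W.
All ideal ⇒ P_in = P_out, so I_supply = 1519.8/220 = 6.91 A.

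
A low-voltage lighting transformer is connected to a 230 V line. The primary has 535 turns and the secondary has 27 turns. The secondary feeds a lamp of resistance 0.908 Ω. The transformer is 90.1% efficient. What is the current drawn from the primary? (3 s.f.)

I_p ≈ 0.716 A

V_s = 230 × 27/535 = 11.607 V.
I_s = V_s/R = 11.607/0.908 = 12.784 A.
P_out = V_s I_s = 11.607 × 12.784 = 148.38 W.
P_in = P_out/η = 148.38/0.901 = 164.69 W.
I_p = P_in/V_p = 164.69/230 = 0.716 A.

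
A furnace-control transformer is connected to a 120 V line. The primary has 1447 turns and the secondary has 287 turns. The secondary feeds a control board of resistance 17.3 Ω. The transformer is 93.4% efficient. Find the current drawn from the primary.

V_s = 120 × 287/1447 = 23.801 V.
I_s = V_s/R = 23.801/17.3 = 1.3758 A.
P_out = V_s I_s = 23.801 × 1.3758 = 32.745 W.
P_in = P_out/η = 32.745/0.934 = 35.059 W.
I_p = P_in/V_p = 35.059/120 = 0.292 A.

I_p ≈ 0.292 A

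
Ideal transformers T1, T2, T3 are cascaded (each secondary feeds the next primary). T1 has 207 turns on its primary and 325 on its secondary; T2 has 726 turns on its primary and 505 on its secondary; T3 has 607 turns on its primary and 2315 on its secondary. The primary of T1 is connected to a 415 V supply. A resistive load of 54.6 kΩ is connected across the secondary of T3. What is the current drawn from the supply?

I_supply ≈ 0.132 A

After T1: V = 415.00 × 325/207 = 651.57 V.
After T2: V = 651.57 × 505/726 = 453.23 V.
After T3: V = 453.23 × 2315/607 = 1728.5 V.
I_load = 1728.5/54600 = 0.031658 A, so P_out = 1728.5 × 0.031658 = 54.722 W.
All ideal ⇒ P_in = P_out, so I_supply = 54.722/415 = 0.132 A.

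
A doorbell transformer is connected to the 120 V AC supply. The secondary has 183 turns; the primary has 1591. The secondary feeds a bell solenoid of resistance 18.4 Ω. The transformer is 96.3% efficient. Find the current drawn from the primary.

V_s = 120 × 183/1591 = 13.803 V.
I_s = V_s/R = 13.803/18.4 = 0.75014 A.
P_out = V_s I_s = 13.803 × 0.75014 = 10.354 W.
P_in = P_out/η = 10.354/0.963 = 10.752 W.
I_p = P_in/V_p = 10.752/120 = 0.0896 A.

I_p ≈ 0.0896 A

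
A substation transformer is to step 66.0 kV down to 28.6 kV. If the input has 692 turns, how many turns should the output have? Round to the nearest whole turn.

N_out/N_in = V_out/V_in, so N_out = 692 × 28600/66000 = 299.9 ≈ 300 turns.

N_out = 300 turns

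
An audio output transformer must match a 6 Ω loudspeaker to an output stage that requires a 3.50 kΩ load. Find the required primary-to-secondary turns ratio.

Z_p/Z_s = (N_p/N_s)², so N_p/N_s = √(3500/6) = √583 = 24.2.

N_p/N_s ≈ 24.2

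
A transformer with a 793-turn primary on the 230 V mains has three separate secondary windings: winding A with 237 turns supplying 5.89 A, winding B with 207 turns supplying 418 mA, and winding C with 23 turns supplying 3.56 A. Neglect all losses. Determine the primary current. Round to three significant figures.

I_p ≈ 1.97 A

V_A = 230 × 237/793 = 68.739 V; V_B = 230 × 207/793 = 60.038 V; V_C = 230 × 23/793 = 6.6709 V.
P_out = V_A I_A + V_B I_B + V_C I_C = 68.739×5.89 + 60.038×0.418 + 6.6709×3.56 = 404.87 + 25.096 + 23.748 = 453.72 W.
Ideal ⇒ P_in = P_out, so I_p = P_out/V_p = 453.72/230 = 1.97 A.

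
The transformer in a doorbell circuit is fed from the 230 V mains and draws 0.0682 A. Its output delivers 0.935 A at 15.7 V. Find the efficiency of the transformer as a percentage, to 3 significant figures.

P_in = 230 × 0.0682 = 15.6860 W.
P_out = 15.7 × 0.935 = 14.6795 W.
η = P_out/P_in = 14.6795/15.6860 = 0.936.

η ≈ 93.6%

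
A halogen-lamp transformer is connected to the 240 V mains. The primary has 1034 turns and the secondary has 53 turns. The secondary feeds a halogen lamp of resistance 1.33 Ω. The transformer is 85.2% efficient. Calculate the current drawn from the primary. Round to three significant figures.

I_p ≈ 0.556 A

V_s = 240 × 53/1034 = 12.302 V.
I_s = V_s/R = 12.302/1.33 = 9.2494 A.
P_out = V_s I_s = 12.302 × 9.2494 = 113.78 W.
P_in = P_out/η = 113.78/0.852 = 133.55 W.
I_p = P_in/V_p = 133.55/240 = 0.556 A.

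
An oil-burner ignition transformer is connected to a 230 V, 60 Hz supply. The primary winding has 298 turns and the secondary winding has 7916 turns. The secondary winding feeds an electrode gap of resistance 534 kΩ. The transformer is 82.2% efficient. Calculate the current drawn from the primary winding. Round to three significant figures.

V_s = 230 × 7916/298 = 6109.7 V.
I_s = V_s/R = 6109.7/534000 = 0.011441 A.
P_out = V_s I_s = 6109.7 × 0.011441 = 69.903 W.
P_in = P_out/η = 69.903/0.822 = 85.040 W.
I_p = P_in/V_p = 85.040/230 = 0.370 A.

I_p ≈ 0.370 A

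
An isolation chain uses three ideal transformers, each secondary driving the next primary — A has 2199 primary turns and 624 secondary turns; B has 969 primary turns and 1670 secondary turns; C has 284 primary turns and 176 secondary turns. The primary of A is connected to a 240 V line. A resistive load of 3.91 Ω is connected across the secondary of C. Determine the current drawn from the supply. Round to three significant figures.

Secondary of A: V = 240.00 × 624/2199 = 68.104 V.
Secondary of B: V = 68.104 × 1670/969 = 117.37 V.
Secondary of C: V = 117.37 × 176/284 = 72.737 V.
I_load = 72.737/3.91 = 18.603 A, so P_out = 72.737 × 18.603 = 1353.1 W.
All ideal ⇒ P_in = P_out, so I_supply = 1353.1/240 = 5.64 A.

I_supply ≈ 5.64 A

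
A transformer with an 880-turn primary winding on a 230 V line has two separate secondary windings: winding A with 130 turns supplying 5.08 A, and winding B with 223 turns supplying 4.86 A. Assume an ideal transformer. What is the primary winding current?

V_A = 230 × 130/880 = 33.977 V; V_B = 230 × 223/880 = 58.284 V.
P_out = V_A I_A + V_B I_B = 33.977×5.08 + 58.284×4.86 = 172.60 + 283.26 = 455.87 W.
Ideal ⇒ P_in = P_out, so I_p = P_out/V_p = 455.87/230 = 1.98 A.

I_p ≈ 1.98 A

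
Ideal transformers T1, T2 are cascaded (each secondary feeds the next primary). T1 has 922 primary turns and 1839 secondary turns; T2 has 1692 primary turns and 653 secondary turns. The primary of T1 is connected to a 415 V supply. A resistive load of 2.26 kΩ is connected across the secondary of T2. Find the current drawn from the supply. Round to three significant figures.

After T1: V = 415.00 × 1839/922 = 827.75 V.
After T2: V = 827.75 × 653/1692 = 319.46 V.
I_load = 319.46/2260 = 0.14135 A, so P_out = 319.46 × 0.14135 = 45.156 W.
All ideal ⇒ P_in = P_out, so I_supply = 45.156/415 = 0.109 A.

I_supply ≈ 0.109 A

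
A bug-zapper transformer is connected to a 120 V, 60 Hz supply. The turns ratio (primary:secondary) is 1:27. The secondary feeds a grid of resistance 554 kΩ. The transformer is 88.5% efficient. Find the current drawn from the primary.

I_p ≈ 0.178 A

V_s = 120 × 27/1 = 3240.0 V.
I_s = V_s/R = 3240.0/554000 = 0.0058484 A.
P_out = V_s I_s = 3240.0 × 0.0058484 = 18.949 W.
P_in = P_out/η = 18.949/0.885 = 21.411 W.
I_p = P_in/V_p = 21.411/120 = 0.178 A.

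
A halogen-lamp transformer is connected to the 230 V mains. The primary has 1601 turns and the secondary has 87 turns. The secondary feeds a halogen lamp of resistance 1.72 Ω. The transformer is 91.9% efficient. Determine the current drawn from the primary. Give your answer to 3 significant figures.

V_s = 230 × 87/1601 = 12.498 V.
I_s = V_s/R = 12.498/1.72 = 7.2665 A.
P_out = V_s I_s = 12.498 × 7.2665 = 90.820 W.
P_in = P_out/η = 90.820/0.919 = 98.825 W.
I_p = P_in/V_p = 98.825/230 = 0.430 A.

I_p ≈ 0.430 A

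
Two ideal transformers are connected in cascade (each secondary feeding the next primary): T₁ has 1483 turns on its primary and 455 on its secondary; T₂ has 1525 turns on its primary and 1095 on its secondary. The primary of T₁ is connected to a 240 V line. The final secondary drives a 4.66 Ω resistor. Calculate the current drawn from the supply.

Secondary of T₁: V = 240.00 × 455/1483 = 73.635 V.
Secondary of T₂: V = 73.635 × 1095/1525 = 52.872 V.
I_load = 52.872/4.66 = 11.346 A, so P_out = 52.872 × 11.346 = 599.88 W.
All ideal ⇒ P_in = P_out, so I_supply = 599.88/240 = 2.50 A.

I_supply ≈ 2.50 A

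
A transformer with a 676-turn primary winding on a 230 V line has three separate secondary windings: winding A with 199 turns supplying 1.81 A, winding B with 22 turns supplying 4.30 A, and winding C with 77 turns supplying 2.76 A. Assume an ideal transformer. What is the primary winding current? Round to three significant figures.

I_p ≈ 0.987 A

V_A = 230 × 199/676 = 67.707 V; V_B = 230 × 22/676 = 7.4852 V; V_C = 230 × 77/676 = 26.198 V.
P_out = V_A I_A + V_B I_B + V_C I_C = 67.707×1.81 + 7.4852×4.30 + 26.198×2.76 = 122.55 + 32.186 + 72.307 = 227.04 W.
Ideal ⇒ P_in = P_out, so I_p = P_out/V_p = 227.04/230 = 0.987 A.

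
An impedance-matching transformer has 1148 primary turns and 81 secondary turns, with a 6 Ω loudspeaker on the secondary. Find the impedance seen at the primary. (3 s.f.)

Z_p ≈ 1210 Ω

Z_p = (N_p/N_s)² × Z_s = (1148/81)² × 6 = 1210 Ω.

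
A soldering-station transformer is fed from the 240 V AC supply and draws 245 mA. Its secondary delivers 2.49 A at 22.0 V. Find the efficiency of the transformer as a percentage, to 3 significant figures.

η ≈ 93.2%

P_in = 240 × 0.245 = 58.8000 W.
P_out = 22.0 × 2.49 = 54.7800 W.
η = P_out/P_in = 54.7800/58.8000 = 0.932.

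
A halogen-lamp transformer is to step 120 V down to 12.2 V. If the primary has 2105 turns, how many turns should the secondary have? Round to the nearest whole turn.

N_s = 214 turns

N_s/N_p = V_s/V_p, so N_s = 2105 × 12.2/120 = 214.0 ≈ 214 turns.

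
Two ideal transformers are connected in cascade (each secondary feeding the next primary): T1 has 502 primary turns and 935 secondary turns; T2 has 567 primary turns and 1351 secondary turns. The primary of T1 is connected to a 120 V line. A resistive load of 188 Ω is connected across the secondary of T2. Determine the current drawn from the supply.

I_supply ≈ 12.6 A

Secondary of T1: V = 120.00 × 935/502 = 223.51 V.
Secondary of T2: V = 223.51 × 1351/567 = 532.55 V.
I_load = 532.55/188 = 2.8327 A, so P_out = 532.55 × 2.8327 = 1508.6 W.
All ideal ⇒ P_in = P_out, so I_supply = 1508.6/120 = 12.6 A.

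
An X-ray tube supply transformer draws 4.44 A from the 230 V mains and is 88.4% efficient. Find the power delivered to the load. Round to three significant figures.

P_out ≈ 903 W

P_in = V_p I_p = 230 × 4.44 = 1021.2 W.
P_out = η P_in = 0.884 × 1021.2 = 903 W.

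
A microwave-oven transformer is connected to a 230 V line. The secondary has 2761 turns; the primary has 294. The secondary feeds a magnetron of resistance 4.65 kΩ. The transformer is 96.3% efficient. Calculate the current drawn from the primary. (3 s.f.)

I_p ≈ 4.53 A

V_s = 230 × 2761/294 = 2160.0 V.
I_s = V_s/R = 2160.0/4650 = 0.46451 A.
P_out = V_s I_s = 2160.0 × 0.46451 = 1003.3 W.
P_in = P_out/η = 1003.3/0.963 = 1041.9 W.
I_p = P_in/V_p = 1041.9/230 = 4.53 A.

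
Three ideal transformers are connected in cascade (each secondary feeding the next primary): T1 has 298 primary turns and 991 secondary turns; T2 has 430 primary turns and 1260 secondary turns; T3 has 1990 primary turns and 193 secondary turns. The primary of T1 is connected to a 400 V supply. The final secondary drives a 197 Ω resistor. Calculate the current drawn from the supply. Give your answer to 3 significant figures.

After T1: V = 400.00 × 991/298 = 1330.2 V.
After T2: V = 1330.2 × 1260/430 = 3897.8 V.
After T3: V = 3897.8 × 193/1990 = 378.03 V.
I_load = 378.03/197 = 1.9189 A, so P_out = 378.03 × 1.9189 = 725.41 W.
All ideal ⇒ P_in = P_out, so I_supply = 725.41/400 = 1.81 A.

I_supply ≈ 1.81 A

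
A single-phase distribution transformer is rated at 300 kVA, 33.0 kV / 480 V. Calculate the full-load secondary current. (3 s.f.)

I_s ≈ 625 A

I_s = S/V_s = 300000/480 = 625 A.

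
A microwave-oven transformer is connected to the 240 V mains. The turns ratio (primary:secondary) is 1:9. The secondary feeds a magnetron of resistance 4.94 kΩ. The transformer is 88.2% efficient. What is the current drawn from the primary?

V_s = 240 × 9/1 = 2160.0 V.
I_s = V_s/R = 2160.0/4940 = 0.43725 A.
P_out = V_s I_s = 2160.0 × 0.43725 = 944.45 W.
P_in = P_out/η = 944.45/0.882 = 1070.8 W.
I_p = P_in/V_p = 1070.8/240 = 4.46 A.

I_p ≈ 4.46 A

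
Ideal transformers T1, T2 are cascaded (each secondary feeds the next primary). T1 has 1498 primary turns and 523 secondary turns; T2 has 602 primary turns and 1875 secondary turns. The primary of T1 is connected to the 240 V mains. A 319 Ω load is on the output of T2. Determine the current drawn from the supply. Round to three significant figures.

I_supply ≈ 0.890 A

After T1: V = 240.00 × 523/1498 = 83.792 V.
After T2: V = 83.792 × 1875/602 = 260.98 V.
I_load = 260.98/319 = 0.81812 A, so P_out = 260.98 × 0.81812 = 213.51 W.
All ideal ⇒ P_in = P_out, so I_supply = 213.51/240 = 0.890 A.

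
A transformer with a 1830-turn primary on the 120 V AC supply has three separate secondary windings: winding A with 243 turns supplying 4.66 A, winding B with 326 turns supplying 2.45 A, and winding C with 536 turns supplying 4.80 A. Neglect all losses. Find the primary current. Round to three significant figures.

V_A = 120 × 243/1830 = 15.934 V; V_B = 120 × 326/1830 = 21.377 V; V_C = 120 × 536/1830 = 35.148 V.
P_out = V_A I_A + V_B I_B + V_C I_C = 15.934×4.66 + 21.377×2.45 + 35.148×4.80 = 74.254 + 52.374 + 168.71 = 295.34 W.
Ideal ⇒ P_in = P_out, so I_p = P_out/V_p = 295.34/120 = 2.46 A.

I_p ≈ 2.46 A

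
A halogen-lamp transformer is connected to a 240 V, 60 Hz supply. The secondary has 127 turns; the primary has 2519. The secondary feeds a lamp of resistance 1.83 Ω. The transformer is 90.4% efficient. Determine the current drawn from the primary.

V_s = 240 × 127/2519 = 12.100 V.
I_s = V_s/R = 12.100/1.83 = 6.6120 A.
P_out = V_s I_s = 12.100 × 6.6120 = 80.006 W.
P_in = P_out/η = 80.006/0.904 = 88.502 W.
I_p = P_in/V_p = 88.502/240 = 0.369 A.

I_p ≈ 0.369 A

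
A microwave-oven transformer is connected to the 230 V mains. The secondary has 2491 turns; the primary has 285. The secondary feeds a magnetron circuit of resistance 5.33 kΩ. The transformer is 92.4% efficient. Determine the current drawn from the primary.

I_p ≈ 3.57 A

V_s = 230 × 2491/285 = 2010.3 V.
I_s = V_s/R = 2010.3/5330 = 0.37716 A.
P_out = V_s I_s = 2010.3 × 0.37716 = 758.20 W.
P_in = P_out/η = 758.20/0.924 = 820.57 W.
I_p = P_in/V_p = 820.57/230 = 3.57 A.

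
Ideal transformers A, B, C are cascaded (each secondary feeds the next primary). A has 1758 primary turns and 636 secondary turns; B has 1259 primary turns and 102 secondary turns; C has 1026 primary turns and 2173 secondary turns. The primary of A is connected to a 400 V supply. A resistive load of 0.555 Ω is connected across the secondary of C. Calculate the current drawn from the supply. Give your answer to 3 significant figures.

I_supply ≈ 2.78 A

After A: V = 400.00 × 636/1758 = 144.71 V.
After B: V = 144.71 × 102/1259 = 11.724 V.
After C: V = 11.724 × 2173/1026 = 24.830 V.
I_load = 24.830/0.555 = 44.740 A, so P_out = 24.830 × 44.740 = 1110.9 W.
All ideal ⇒ P_in = P_out, so I_supply = 1110.9/400 = 2.78 A.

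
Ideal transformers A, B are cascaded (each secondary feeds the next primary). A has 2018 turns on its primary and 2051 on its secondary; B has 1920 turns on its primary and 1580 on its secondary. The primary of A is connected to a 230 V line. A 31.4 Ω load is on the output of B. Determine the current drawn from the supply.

I_supply ≈ 5.12 A

After A: V = 230.00 × 2051/2018 = 233.76 V.
After B: V = 233.76 × 1580/1920 = 192.37 V.
I_load = 192.37/31.4 = 6.1263 A, so P_out = 192.37 × 6.1263 = 1178.5 W.
All ideal ⇒ P_in = P_out, so I_supply = 1178.5/230 = 5.12 A.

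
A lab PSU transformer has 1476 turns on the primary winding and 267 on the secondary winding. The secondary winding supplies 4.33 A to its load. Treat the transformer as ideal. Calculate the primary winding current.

For an ideal transformer I_p/I_s = N_s/N_p, so I_p = 4.33 × 267/1476 = 0.783 A.

I_p ≈ 0.783 A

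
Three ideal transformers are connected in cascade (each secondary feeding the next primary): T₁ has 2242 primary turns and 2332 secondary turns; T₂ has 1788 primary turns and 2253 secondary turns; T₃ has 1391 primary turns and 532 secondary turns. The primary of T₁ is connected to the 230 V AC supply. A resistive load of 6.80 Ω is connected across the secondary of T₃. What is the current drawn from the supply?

After T₁: V = 230.00 × 2332/2242 = 239.23 V.
After T₂: V = 239.23 × 2253/1788 = 301.45 V.
After T₃: V = 301.45 × 532/1391 = 115.29 V.
I_load = 115.29/6.80 = 16.955 A, so P_out = 115.29 × 16.955 = 1954.7 W.
All ideal ⇒ P_in = P_out, so I_supply = 1954.7/230 = 8.50 A.

I_supply ≈ 8.50 A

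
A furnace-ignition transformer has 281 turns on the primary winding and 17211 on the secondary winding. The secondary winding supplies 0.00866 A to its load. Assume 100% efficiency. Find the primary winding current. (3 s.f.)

For an ideal transformer I_p/I_s = N_s/N_p, so I_p = 0.00866 × 17211/281 = 0.530 A.

I_p ≈ 0.530 A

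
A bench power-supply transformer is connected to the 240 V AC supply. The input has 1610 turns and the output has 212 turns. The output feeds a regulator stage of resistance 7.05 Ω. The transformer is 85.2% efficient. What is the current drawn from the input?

V_out = 240 × 212/1610 = 31.602 V.
I_out = V_out/R = 31.602/7.05 = 4.4826 A.
P_out = V_out I_out = 31.602 × 4.4826 = 141.66 W.
P_in = P_out/η = 141.66/0.852 = 166.27 W.
I_in = P_in/V_in = 166.27/240 = 0.693 A.

I_in ≈ 0.693 A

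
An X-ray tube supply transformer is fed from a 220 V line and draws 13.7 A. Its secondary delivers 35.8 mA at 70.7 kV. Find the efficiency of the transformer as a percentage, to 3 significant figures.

P_in = 220 × 13.7 = 3014.00 W.
P_out = 70700 × 0.0358 = 2531.06 W.
η = P_out/P_in = 2531.06/3014.00 = 0.840.

η ≈ 84.0%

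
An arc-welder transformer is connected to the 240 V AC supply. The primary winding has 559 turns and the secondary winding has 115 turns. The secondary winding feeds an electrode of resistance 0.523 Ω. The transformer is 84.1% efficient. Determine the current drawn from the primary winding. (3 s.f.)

V_s = 240 × 115/559 = 49.374 V.
I_s = V_s/R = 49.374/0.523 = 94.405 A.
P_out = V_s I_s = 49.374 × 94.405 = 4661.1 W.
P_in = P_out/η = 4661.1/0.841 = 5542.4 W.
I_p = P_in/V_p = 5542.4/240 = 23.1 A.

I_p ≈ 23.1 A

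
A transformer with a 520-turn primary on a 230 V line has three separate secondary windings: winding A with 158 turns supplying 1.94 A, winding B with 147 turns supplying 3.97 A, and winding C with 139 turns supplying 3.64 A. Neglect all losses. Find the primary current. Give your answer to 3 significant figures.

I_p ≈ 2.68 A

V_A = 230 × 158/520 = 69.885 V; V_B = 230 × 147/520 = 65.019 V; V_C = 230 × 139/520 = 61.481 V.
P_out = V_A I_A + V_B I_B + V_C I_C = 69.885×1.94 + 65.019×3.97 + 61.481×3.64 = 135.58 + 258.13 + 223.79 = 617.49 W.
Ideal ⇒ P_in = P_out, so I_p = P_out/V_p = 617.49/230 = 2.68 A.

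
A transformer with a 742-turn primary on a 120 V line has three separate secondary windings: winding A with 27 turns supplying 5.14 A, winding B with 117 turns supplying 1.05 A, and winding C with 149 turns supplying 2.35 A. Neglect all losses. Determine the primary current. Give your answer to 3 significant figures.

V_A = 120 × 27/742 = 4.3666 V; V_B = 120 × 117/742 = 18.922 V; V_C = 120 × 149/742 = 24.097 V.
P_out = V_A I_A + V_B I_B + V_C I_C = 4.3666×5.14 + 18.922×1.05 + 24.097×2.35 = 22.444 + 19.868 + 56.628 = 98.940 W.
Ideal ⇒ P_in = P_out, so I_p = P_out/V_p = 98.940/120 = 0.825 A.

I_p ≈ 0.825 A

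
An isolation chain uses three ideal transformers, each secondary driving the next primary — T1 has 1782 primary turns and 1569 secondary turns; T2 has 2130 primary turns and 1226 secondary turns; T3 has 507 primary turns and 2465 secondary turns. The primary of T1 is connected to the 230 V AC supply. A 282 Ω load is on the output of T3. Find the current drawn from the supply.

After T1: V = 230.00 × 1569/1782 = 202.51 V.
After T2: V = 202.51 × 1226/2130 = 116.56 V.
After T3: V = 116.56 × 2465/507 = 566.71 V.
I_load = 566.71/282 = 2.0096 A, so P_out = 566.71 × 2.0096 = 1138.9 W.
All ideal ⇒ P_in = P_out, so I_supply = 1138.9/230 = 4.95 A.

I_supply ≈ 4.95 A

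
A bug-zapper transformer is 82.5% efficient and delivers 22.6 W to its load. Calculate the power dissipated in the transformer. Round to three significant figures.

P_loss ≈ 4.79 W

P_in = P_out/η = 22.6/0.825 = 27.3939 W.
P_loss = P_in − P_out = 27.3939 − 22.6 = 4.79 W.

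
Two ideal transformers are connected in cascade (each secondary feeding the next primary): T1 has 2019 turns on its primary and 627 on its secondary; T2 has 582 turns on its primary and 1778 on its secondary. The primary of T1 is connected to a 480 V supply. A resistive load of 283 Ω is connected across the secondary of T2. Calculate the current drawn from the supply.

Secondary of T1: V = 480.00 × 627/2019 = 149.06 V.
Secondary of T2: V = 149.06 × 1778/582 = 455.39 V.
I_load = 455.39/283 = 1.6091 A, so P_out = 455.39 × 1.6091 = 732.78 W.
All ideal ⇒ P_in = P_out, so I_supply = 732.78/480 = 1.53 A.

I_supply ≈ 1.53 A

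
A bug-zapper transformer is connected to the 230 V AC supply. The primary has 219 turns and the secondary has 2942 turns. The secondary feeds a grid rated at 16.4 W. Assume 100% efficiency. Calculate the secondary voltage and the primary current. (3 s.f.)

V_s ≈ 3090 V, I_p ≈ 0.0713 A

V_s = V_p × N_s/N_p = 230 × 2942/219 = 3089.8 V.
I_s = P/V_s = 16.4/3089.8 = 0.0053078 A.
I_p = I_s × N_s/N_p = 0.0053078 × 2942/219 = 0.0713 A.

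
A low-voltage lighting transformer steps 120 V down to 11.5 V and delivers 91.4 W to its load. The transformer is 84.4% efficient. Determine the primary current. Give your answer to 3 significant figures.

I_p ≈ 0.902 A

P_in = P_out/η = 91.4/0.844 = 108.29 W.
I_p = P_in/V_p = 108.29/120 = 0.902 A.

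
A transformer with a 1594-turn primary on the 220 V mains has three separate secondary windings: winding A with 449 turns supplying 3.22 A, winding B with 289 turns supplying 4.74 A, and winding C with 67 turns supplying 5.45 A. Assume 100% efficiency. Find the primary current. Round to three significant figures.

I_p ≈ 2.00 A

V_A = 220 × 449/1594 = 61.970 V; V_B = 220 × 289/1594 = 39.887 V; V_C = 220 × 67/1594 = 9.2472 V.
P_out = V_A I_A + V_B I_B + V_C I_C = 61.970×3.22 + 39.887×4.74 + 9.2472×5.45 = 199.54 + 189.06 + 50.397 = 439.00 W.
Ideal ⇒ P_in = P_out, so I_p = P_out/V_p = 439.00/220 = 2.00 A.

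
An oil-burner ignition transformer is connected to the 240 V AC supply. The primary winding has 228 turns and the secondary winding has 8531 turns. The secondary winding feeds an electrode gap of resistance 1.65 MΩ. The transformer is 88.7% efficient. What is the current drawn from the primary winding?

V_s = 240 × 8531/228 = 8980.0 V.
I_s = V_s/R = 8980.0/(1.65×10^6) = 0.0054424 A.
P_out = V_s I_s = 8980.0 × 0.0054424 = 48.873 W.
P_in = P_out/η = 48.873/0.887 = 55.099 W.
I_p = P_in/V_p = 55.099/240 = 0.230 A.

I_p ≈ 0.230 A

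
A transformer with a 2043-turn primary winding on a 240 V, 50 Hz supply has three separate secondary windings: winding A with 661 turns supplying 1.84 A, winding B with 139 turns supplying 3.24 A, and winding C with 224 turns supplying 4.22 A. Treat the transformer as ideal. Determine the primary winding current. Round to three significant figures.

V_A = 240 × 661/2043 = 77.651 V; V_B = 240 × 139/2043 = 16.329 V; V_C = 240 × 224/2043 = 26.314 V.
P_out = V_A I_A + V_B I_B + V_C I_C = 77.651×1.84 + 16.329×3.24 + 26.314×4.22 = 142.88 + 52.906 + 111.05 = 306.83 W.
Ideal ⇒ P_in = P_out, so I_p = P_out/V_p = 306.83/240 = 1.28 A.

I_p ≈ 1.28 A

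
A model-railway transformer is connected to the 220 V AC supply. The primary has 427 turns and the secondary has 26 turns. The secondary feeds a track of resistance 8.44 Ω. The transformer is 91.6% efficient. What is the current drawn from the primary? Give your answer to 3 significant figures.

V_s = 220 × 26/427 = 13.396 V.
I_s = V_s/R = 13.396/8.44 = 1.5872 A.
P_out = V_s I_s = 13.396 × 1.5872 = 21.261 W.
P_in = P_out/η = 21.261/0.916 = 23.211 W.
I_p = P_in/V_p = 23.211/220 = 0.106 A.

I_p ≈ 0.106 A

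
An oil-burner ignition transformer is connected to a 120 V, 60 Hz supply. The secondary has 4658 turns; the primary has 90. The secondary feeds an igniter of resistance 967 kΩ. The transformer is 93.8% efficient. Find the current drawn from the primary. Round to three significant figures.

I_p ≈ 0.354 A

V_s = 120 × 4658/90 = 6210.7 V.
I_s = V_s/R = 6210.7/967000 = 0.0064226 A.
P_out = V_s I_s = 6210.7 × 0.0064226 = 39.889 W.
P_in = P_out/η = 39.889/0.938 = 42.525 W.
I_p = P_in/V_p = 42.525/120 = 0.354 A.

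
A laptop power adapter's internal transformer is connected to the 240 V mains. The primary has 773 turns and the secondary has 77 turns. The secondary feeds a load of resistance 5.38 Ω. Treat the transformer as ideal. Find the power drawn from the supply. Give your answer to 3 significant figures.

V_s = V_p × N_s/N_p = 240 × 77/773 = 23.907 V.
I_s = V_s/R = 23.907/5.38 = 4.4437 A.
I_p = I_s × N_s/N_p = 4.4437 × 77/773 = 0.44264 A.
P = V_p I_p = 240 × 0.44264 = 106 W.

P ≈ 106 W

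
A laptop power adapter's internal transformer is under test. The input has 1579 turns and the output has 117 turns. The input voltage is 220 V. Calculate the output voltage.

V_out/V_in = N_out/N_in, so V_out = 220 × 117/1579 = 16.3 V.

V_out ≈ 16.3 V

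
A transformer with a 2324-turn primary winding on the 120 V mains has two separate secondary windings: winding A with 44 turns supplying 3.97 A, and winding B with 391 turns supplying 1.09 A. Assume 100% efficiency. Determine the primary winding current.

I_p ≈ 0.259 A

V_A = 120 × 44/2324 = 2.2719 V; V_B = 120 × 391/2324 = 20.189 V.
P_out = V_A I_A + V_B I_B = 2.2719×3.97 + 20.189×1.09 = 9.0196 + 22.006 = 31.026 W.
Ideal ⇒ P_in = P_out, so I_p = P_out/V_p = 31.026/120 = 0.259 A.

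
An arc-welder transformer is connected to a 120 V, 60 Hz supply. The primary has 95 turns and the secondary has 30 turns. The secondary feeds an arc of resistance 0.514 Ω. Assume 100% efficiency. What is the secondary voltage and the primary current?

V_s = V_p × N_s/N_p = 120 × 30/95 = 37.895 V.
I_s = V_s/R = 37.895/0.514 = 73.725 A.
I_p = I_s × N_s/N_p = 73.725 × 30/95 = 23.3 A.

V_s ≈ 37.9 V, I_p ≈ 23.3 A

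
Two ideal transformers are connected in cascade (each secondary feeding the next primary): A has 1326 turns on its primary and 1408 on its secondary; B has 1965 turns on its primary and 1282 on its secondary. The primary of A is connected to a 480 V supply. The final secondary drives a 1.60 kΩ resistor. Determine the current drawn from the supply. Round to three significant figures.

After A: V = 480.00 × 1408/1326 = 509.68 V.
After B: V = 509.68 × 1282/1965 = 332.53 V.
I_load = 332.53/1600 = 0.20783 A, so P_out = 332.53 × 0.20783 = 69.109 W.
All ideal ⇒ P_in = P_out, so I_supply = 69.109/480 = 0.144 A.

I_supply ≈ 0.144 A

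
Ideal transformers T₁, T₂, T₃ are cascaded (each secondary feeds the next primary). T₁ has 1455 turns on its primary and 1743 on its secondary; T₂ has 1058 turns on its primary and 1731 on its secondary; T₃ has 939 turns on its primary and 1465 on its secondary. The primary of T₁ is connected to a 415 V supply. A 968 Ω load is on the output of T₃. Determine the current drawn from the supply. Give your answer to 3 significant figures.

After T₁: V = 415.00 × 1743/1455 = 497.14 V.
After T₂: V = 497.14 × 1731/1058 = 813.38 V.
After T₃: V = 813.38 × 1465/939 = 1269.0 V.
I_load = 1269.0/968 = 1.3110 A, so P_out = 1269.0 × 1.3110 = 1663.6 W.
All ideal ⇒ P_in = P_out, so I_supply = 1663.6/415 = 4.01 A.

I_supply ≈ 4.01 A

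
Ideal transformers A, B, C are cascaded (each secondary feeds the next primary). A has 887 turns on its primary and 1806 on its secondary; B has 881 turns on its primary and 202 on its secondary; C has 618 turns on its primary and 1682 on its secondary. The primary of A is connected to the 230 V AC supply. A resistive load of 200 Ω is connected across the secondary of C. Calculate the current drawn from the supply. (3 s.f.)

I_supply ≈ 1.86 A

After A: V = 230.00 × 1806/887 = 468.30 V.
After B: V = 468.30 × 202/881 = 107.37 V.
After C: V = 107.37 × 1682/618 = 292.24 V.
I_load = 292.24/200 = 1.4612 A, so P_out = 292.24 × 1.4612 = 427.01 W.
All ideal ⇒ P_in = P_out, so I_supply = 427.01/230 = 1.86 A.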